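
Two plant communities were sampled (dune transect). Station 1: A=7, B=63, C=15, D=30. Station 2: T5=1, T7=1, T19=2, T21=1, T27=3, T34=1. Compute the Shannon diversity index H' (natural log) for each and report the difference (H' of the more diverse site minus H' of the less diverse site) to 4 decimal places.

Station 1: N=115, proportions 0.0608696, 0.5478261, 0.1304348, 0.2608696, giving H' = 1.1162753 (working shown to 7 dp, full precision carried).
Station 2: N=9, proportions 0.1111111, 0.1111111, 0.2222222, 0.1111111, 0.3333333, 0.1111111, giving H' = 1.6769878.
Difference = |1.1162753 − 1.6769878| = 0.5607125, i.e. 0.5607 to 4 decimal places.

0.5607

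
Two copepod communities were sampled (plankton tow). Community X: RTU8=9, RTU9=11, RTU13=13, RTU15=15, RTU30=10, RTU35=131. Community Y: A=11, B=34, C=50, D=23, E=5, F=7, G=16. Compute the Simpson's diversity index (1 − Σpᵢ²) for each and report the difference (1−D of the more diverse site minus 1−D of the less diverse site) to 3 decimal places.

Community X: N=189, proportions 0.04762, 0.0582, 0.06878, 0.07937, 0.05291, 0.69312, giving 1−D = 0.50010 (working shown to 5 dp, full precision carried).
Community Y: N=146, proportions 0.07534, 0.23288, 0.34247, 0.15753, 0.03425, 0.04795, 0.10959, giving 1−D = 0.78251.
Difference = |0.50010 − 0.78251| = 0.28241, i.e. 0.282 to 3 decimal places.

0.282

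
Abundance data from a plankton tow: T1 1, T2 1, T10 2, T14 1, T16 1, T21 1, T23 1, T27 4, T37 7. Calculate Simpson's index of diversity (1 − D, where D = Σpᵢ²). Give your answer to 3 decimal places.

0.792

Total N = 1+1+2+1+1+1+1+4+7 = 19, so the proportions are 0.05263, 0.05263, 0.10526, 0.05263, 0.05263, 0.05263, 0.05263, 0.21053, 0.36842 (working shown to 5 dp, full precision carried).
D = 0.05263² + 0.05263² + 0.10526² + 0.05263² + 0.05263² + 0.05263² + 0.05263² + 0.21053² + 0.36842² = 0.00277 + 0.00277 + 0.01108 + 0.00277 + 0.00277 + 0.00277 + 0.00277 + 0.04432 + 0.13573 = 0.20776.
So 1 − D = 0.79224, i.e. 0.792 to 3 decimal places.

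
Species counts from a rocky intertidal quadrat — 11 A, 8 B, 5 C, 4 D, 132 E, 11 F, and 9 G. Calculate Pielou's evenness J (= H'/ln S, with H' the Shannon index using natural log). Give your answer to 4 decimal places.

0.5352

Total N = 11+8+5+4+132+11+9 = 180, so the proportions are 0.061111, 0.044444, 0.027778, 0.022222, 0.733333, 0.061111, 0.05 (working shown to 6 dp, full precision carried).
H' = −Σ pᵢ ln pᵢ = −((-0.170809) + (-0.138378) + (-0.099542) + (-0.084592) + (-0.227447) + (-0.170809) + (-0.149787)) = 1.041365.
With S = 7 species, ln S = 1.945910, so J = 1.041365/1.945910 = 0.535156, i.e. 0.5352 to 4 decimal places.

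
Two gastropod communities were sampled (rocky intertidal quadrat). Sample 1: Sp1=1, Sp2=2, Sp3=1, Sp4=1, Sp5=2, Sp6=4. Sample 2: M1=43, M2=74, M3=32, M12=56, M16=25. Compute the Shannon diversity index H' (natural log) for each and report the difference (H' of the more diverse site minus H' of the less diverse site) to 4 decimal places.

0.1038

Sample 1: N=11, proportions 0.0909091, 0.1818182, 0.0909091, 0.0909091, 0.1818182, 0.3636364, giving H' = 1.6417347 (working shown to 7 dp, full precision carried).
Sample 2: N=230, proportions 0.1869565, 0.3217391, 0.1391304, 0.2434783, 0.1086957, giving H' = 1.5379595.
Difference = |1.6417347 − 1.5379595| = 0.1037752, i.e. 0.1038 to 4 decimal places.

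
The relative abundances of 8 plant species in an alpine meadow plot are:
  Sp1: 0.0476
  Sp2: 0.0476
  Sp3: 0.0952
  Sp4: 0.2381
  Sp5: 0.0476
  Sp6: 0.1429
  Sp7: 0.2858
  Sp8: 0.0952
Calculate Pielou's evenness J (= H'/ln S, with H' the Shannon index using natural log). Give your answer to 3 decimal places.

H' = −Σ pᵢ ln pᵢ = −((-0.14494) + (-0.14494) + (-0.22389) + (-0.34169) + (-0.14494) + (-0.27803) + (-0.35795) + (-0.22389)) = 1.86026 (working shown to 5 dp, full precision carried).
With S = 8 species, ln S = 2.07944, so J = 1.86026/2.07944 = 0.89460, i.e. 0.895 to 3 decimal places.

0.895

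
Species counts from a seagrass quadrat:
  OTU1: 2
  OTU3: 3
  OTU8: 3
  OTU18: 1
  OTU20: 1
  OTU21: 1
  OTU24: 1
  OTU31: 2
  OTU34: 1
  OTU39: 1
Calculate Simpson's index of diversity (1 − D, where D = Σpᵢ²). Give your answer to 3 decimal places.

0.875

Total N = 2+3+3+1+1+1+1+2+1+1 = 16, so the proportions are 0.125, 0.1875, 0.1875, 0.0625, 0.0625, 0.0625, 0.0625, 0.125, 0.0625, 0.0625 (working shown to 5 dp, full precision carried).
D = 0.125² + 0.1875² + 0.1875² + 0.0625² + 0.0625² + 0.0625² + 0.0625² + 0.125² + 0.0625² + 0.0625² = 0.01562 + 0.03516 + 0.03516 + 0.00391 + 0.00391 + 0.00391 + 0.00391 + 0.01562 + 0.00391 + 0.00391 = 0.12500.
So 1 − D = 0.87500, i.e. 0.875 to 3 decimal places.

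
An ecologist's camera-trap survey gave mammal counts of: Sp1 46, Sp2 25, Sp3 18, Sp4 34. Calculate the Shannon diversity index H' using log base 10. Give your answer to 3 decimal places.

0.577

Total N = 46+25+18+34 = 123, so the proportions are 0.37398, 0.20325, 0.14634, 0.27642 (working shown to 5 dp, full precision carried).
Each pᵢ log₁₀ pᵢ term: 0.37398×(-0.42715)=-0.15975, 0.20325×(-0.69197)=-0.14064, 0.14634×(-0.83463)=-0.12214, 0.27642×(-0.55843)=-0.15436.
Sum = -0.57689, so H' = 0.577.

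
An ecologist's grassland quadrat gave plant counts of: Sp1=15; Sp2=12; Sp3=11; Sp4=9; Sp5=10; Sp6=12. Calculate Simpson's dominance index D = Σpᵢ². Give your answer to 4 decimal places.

0.1712

Total N = 15+12+11+9+10+12 = 69, so the proportions are 0.217391, 0.173913, 0.15942, 0.130435, 0.144928, 0.173913 (working shown to 6 dp, full precision carried).
D = 0.217391² + 0.173913² + 0.15942² + 0.130435² + 0.144928² + 0.173913² = 0.047259 + 0.030246 + 0.025415 + 0.017013 + 0.021004 + 0.030246 = 0.171183.
To 4 decimal places, D = 0.1712.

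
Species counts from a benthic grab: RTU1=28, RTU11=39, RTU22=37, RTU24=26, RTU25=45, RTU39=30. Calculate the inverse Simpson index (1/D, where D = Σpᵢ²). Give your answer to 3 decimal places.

Total N = 28+39+37+26+45+30 = 205, so the proportions are 0.1365854, 0.1902439, 0.1804878, 0.1268293, 0.2195122, 0.1463415 (working shown to 7 dp, full precision carried).
D = 0.1365854² + 0.1902439² + 0.1804878² + 0.1268293² + 0.2195122² + 0.1463415² = 0.0186556 + 0.0361927 + 0.0325758 + 0.0160857 + 0.0481856 + 0.0214158 = 0.1731112.
So 1/D = 5.77663, i.e. 5.777 to 3 decimal places.

5.777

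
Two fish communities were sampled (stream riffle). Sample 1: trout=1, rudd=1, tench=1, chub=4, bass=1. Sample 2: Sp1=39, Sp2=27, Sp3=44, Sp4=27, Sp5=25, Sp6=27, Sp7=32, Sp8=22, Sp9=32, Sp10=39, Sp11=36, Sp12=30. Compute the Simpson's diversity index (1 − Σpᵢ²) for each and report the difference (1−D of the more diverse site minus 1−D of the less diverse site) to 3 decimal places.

Sample 1: N=8, proportions 0.125, 0.125, 0.125, 0.5, 0.125, giving 1−D = 0.68750 (working shown to 5 dp, full precision carried).
Sample 2: N=380, proportions 0.10263, 0.07105, 0.11579, 0.07105, 0.06579, 0.07105, 0.08421, 0.05789, 0.08421, 0.10263, 0.09474, 0.07895, giving 1−D = 0.91331.
Difference = |0.68750 − 0.91331| = 0.22581, i.e. 0.226 to 3 decimal places.

0.226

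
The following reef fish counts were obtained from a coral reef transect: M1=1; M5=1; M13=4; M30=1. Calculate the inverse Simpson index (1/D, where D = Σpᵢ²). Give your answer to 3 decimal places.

Total N = 1+1+4+1 = 7, so the proportions are 0.142857, 0.142857, 0.571429, 0.142857 (working shown to 6 dp, full precision carried).
D = 0.142857² + 0.142857² + 0.571429² + 0.142857² = 0.020408 + 0.020408 + 0.326531 + 0.020408 = 0.387755.
So 1/D = 2.57895, i.e. 2.579 to 3 decimal places.

2.579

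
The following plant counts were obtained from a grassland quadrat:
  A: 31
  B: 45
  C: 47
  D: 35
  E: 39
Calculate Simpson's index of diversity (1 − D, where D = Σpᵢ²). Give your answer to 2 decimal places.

Total N = 31+45+47+35+39 = 197, so the proportions are 0.1574, 0.2284, 0.2386, 0.1777, 0.198 (working shown to 4 dp, full precision carried).
D = 0.1574² + 0.2284² + 0.2386² + 0.1777² + 0.198² = 0.0248 + 0.0522 + 0.0569 + 0.0316 + 0.0392 = 0.2046.
So 1 − D = 0.7954, i.e. 0.80 to 2 decimal places.

0.80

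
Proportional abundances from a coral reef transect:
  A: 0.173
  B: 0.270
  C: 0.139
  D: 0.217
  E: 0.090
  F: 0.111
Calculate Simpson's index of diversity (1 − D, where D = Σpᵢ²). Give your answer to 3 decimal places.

D = 0.173² + 0.27² + 0.139² + 0.217² + 0.09² + 0.111² = 0.02993 + 0.07290 + 0.01932 + 0.04709 + 0.00810 + 0.01232 = 0.18966 (working shown to 5 dp, full precision carried).
So 1 − D = 0.81034, i.e. 0.810 to 3 decimal places.

0.810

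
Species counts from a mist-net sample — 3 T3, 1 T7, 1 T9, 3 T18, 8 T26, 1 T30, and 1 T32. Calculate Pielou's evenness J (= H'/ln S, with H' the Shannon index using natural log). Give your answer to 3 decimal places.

0.822

Total N = 3+1+1+3+8+1+1 = 18, so the proportions are 0.16667, 0.05556, 0.05556, 0.16667, 0.44444, 0.05556, 0.05556 (working shown to 5 dp, full precision carried).
H' = −Σ pᵢ ln pᵢ = −((-0.29863) + (-0.16058) + (-0.16058) + (-0.29863) + (-0.36041) + (-0.16058) + (-0.16058)) = 1.59997.
With S = 7 species, ln S = 1.94591, so J = 1.59997/1.94591 = 0.82222, i.e. 0.822 to 3 decimal places.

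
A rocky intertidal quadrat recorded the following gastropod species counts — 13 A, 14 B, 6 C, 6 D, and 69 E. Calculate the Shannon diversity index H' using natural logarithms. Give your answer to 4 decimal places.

1.1271

Total N = 13+14+6+6+69 = 108, so the proportions are 0.12037, 0.12963, 0.055556, 0.055556, 0.638889 (working shown to 6 dp, full precision carried).
Each pᵢ ln pᵢ term: 0.12037×(-2.117182)=-0.254846, 0.12963×(-2.043074)=-0.264843, 0.055556×(-2.890372)=-0.160576, 0.055556×(-2.890372)=-0.160576, 0.638889×(-0.448025)=-0.286238.
Sum = -1.127079, so H' = 1.1271.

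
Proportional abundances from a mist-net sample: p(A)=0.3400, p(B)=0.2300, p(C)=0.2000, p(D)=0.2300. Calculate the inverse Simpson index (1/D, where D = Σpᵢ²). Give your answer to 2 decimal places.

D = 0.34² + 0.23² + 0.2² + 0.23² = 0.115600 + 0.052900 + 0.040000 + 0.052900 = 0.261400 (working shown to 6 dp, full precision carried).
So 1/D = 3.8256, i.e. 3.83 to 2 decimal places.

3.83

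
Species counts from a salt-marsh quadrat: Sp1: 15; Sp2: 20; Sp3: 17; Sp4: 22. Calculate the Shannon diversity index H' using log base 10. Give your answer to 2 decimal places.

Total N = 15+20+17+22 = 74, so the proportions are 0.2027, 0.2703, 0.2297, 0.2973 (working shown to 4 dp, full precision carried).
Each pᵢ log₁₀ pᵢ term: 0.2027×(-0.6931)=-0.1405, 0.2703×(-0.5682)=-0.1536, 0.2297×(-0.6388)=-0.1467, 0.2973×(-0.5268)=-0.1566.
Sum = -0.5974, so H' = 0.60.

0.60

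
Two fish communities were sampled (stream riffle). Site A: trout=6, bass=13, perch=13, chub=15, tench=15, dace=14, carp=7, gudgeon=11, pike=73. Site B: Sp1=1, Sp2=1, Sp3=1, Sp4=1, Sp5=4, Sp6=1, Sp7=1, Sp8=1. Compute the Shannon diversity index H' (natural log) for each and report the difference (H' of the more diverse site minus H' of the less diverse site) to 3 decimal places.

Site A: N=167, proportions 0.03593, 0.07784, 0.07784, 0.08982, 0.08982, 0.08383, 0.04192, 0.06587, 0.43713, giving H' = 1.83159 (working shown to 5 dp, full precision carried).
Site B: N=11, proportions 0.09091, 0.09091, 0.09091, 0.09091, 0.36364, 0.09091, 0.09091, 0.09091, giving H' = 1.89379.
Difference = |1.83159 − 1.89379| = 0.06220, i.e. 0.062 to 3 decimal places.

0.062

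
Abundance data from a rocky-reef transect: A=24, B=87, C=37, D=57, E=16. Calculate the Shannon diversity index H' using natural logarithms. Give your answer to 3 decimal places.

Total N = 24+87+37+57+16 = 221, so the proportions are 0.1086, 0.39367, 0.16742, 0.25792, 0.0724 (working shown to 5 dp, full precision carried).
Each pᵢ ln pᵢ term: 0.1086×(-2.22011)=-0.24110, 0.39367×(-0.93225)=-0.36700, 0.16742×(-1.78724)=-0.29922, 0.25792×(-1.35511)=-0.34951, 0.0724×(-2.62557)=-0.19009.
Sum = -1.44691, so H' = 1.447.

1.447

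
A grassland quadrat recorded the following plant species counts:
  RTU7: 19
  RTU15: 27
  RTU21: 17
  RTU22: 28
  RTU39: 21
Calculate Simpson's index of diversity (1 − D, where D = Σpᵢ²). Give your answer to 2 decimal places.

Total N = 19+27+17+28+21 = 112, so the proportions are 0.1696, 0.2411, 0.1518, 0.25, 0.1875 (working shown to 4 dp, full precision carried).
D = 0.1696² + 0.2411² + 0.1518² + 0.25² + 0.1875² = 0.0288 + 0.0581 + 0.0230 + 0.0625 + 0.0352 = 0.2076.
So 1 − D = 0.7924, i.e. 0.79 to 2 decimal places.

0.79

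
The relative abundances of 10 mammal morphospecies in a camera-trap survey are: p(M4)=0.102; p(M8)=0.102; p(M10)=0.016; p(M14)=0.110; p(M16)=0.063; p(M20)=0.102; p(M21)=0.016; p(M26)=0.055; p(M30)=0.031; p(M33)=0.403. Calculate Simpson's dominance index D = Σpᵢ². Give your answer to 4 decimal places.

D = 0.102² + 0.102² + 0.016² + 0.11² + 0.063² + 0.102² + 0.016² + 0.055² + 0.031² + 0.403² = 0.010404 + 0.010404 + 0.000256 + 0.012100 + 0.003969 + 0.010404 + 0.000256 + 0.003025 + 0.000961 + 0.162409 = 0.214188 (working shown to 6 dp, full precision carried).
To 4 decimal places, D = 0.2142.

0.2142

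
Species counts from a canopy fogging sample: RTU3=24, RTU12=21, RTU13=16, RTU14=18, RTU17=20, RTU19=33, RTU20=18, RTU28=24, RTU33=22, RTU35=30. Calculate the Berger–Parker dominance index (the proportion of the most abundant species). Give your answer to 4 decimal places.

0.1460

Total N = 24+21+16+18+20+33+18+24+22+30 = 226, so the proportions are 0.106195, 0.09292, 0.070796, 0.079646, 0.088496, 0.146018, 0.079646, 0.106195, 0.097345, 0.132743 (working shown to 6 dp, full precision carried).
The largest proportion is 0.146018, i.e. d = 0.1460 to 4 decimal places.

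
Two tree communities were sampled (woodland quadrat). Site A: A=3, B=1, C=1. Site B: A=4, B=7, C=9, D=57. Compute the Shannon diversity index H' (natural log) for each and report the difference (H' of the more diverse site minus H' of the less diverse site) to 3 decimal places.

0.105

Site A: N=5, proportions 0.6, 0.2, 0.2, giving H' = 0.95027 (working shown to 5 dp, full precision carried).
Site B: N=77, proportions 0.05195, 0.09091, 0.11688, 0.74026, giving H' = 0.84516.
Difference = |0.95027 − 0.84516| = 0.10511, i.e. 0.105 to 3 decimal places.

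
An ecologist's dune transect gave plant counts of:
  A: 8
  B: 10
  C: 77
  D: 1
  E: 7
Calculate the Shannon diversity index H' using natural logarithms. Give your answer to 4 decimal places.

0.8701

Total N = 8+10+77+1+7 = 103, so the proportions are 0.07767, 0.097087, 0.747573, 0.009709, 0.067961 (working shown to 6 dp, full precision carried).
Each pᵢ ln pᵢ term: 0.07767×(-2.555287)=-0.198469, 0.097087×(-2.332144)=-0.226422, 0.747573×(-0.290924)=-0.217487, 0.009709×(-4.634729)=-0.044997, 0.067961×(-2.688819)=-0.182735.
Sum = -0.870110, so H' = 0.8701.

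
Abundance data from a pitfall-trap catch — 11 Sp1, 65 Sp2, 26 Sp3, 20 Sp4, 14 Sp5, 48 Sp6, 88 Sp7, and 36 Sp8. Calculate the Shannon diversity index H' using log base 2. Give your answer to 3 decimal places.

Total N = 11+65+26+20+14+48+88+36 = 308, so the proportions are 0.03571, 0.21104, 0.08442, 0.06494, 0.04545, 0.15584, 0.28571, 0.11688 (working shown to 5 dp, full precision carried).
Each pᵢ log₂ pᵢ term: 0.03571×(-4.80735)=-0.17169, 0.21104×(-2.24442)=-0.47366, 0.08442×(-3.56635)=-0.30106, 0.06494×(-3.94486)=-0.25616, 0.04545×(-4.45943)=-0.20270, 0.15584×(-2.68182)=-0.41795, 0.28571×(-1.80735)=-0.51639, 0.11688×(-3.09686)=-0.36197.
Sum = -2.70157, so H' = 2.702.

2.702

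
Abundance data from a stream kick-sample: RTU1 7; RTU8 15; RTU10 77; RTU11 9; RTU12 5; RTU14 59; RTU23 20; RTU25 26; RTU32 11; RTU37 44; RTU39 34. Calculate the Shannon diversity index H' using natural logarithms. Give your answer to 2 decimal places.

Total N = 7+15+77+9+5+59+20+26+11+44+34 = 307, so the proportions are 0.0228, 0.0489, 0.2508, 0.0293, 0.0163, 0.1922, 0.0651, 0.0847, 0.0358, 0.1433, 0.1107 (working shown to 4 dp, full precision carried).
Each pᵢ ln pᵢ term: 0.0228×(-3.7809)=-0.0862, 0.0489×(-3.0188)=-0.1475, 0.2508×(-1.3830)=-0.3469, 0.0293×(-3.5296)=-0.1035, 0.0163×(-4.1174)=-0.0671, 0.1922×(-1.6493)=-0.3170, 0.0651×(-2.7311)=-0.1779, 0.0847×(-2.4688)=-0.2091, 0.0358×(-3.3290)=-0.1193, 0.1433×(-1.9427)=-0.2784, 0.1107×(-2.2005)=-0.2437.
Sum = -2.0965, so H' = 2.10.

2.10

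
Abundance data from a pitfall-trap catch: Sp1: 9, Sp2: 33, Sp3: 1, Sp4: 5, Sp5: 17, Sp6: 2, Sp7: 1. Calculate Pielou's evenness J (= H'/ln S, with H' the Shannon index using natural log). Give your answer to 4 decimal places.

0.7117

Total N = 9+33+1+5+17+2+1 = 68, so the proportions are 0.132353, 0.485294, 0.014706, 0.073529, 0.25, 0.029412, 0.014706 (working shown to 6 dp, full precision carried).
H' = −Σ pᵢ ln pᵢ = −((-0.267655) + (-0.350868) + (-0.062052) + (-0.191917) + (-0.346574) + (-0.103716) + (-0.062052)) = 1.384833.
With S = 7 species, ln S = 1.945910, so J = 1.384833/1.945910 = 0.711663, i.e. 0.7117 to 4 decimal places.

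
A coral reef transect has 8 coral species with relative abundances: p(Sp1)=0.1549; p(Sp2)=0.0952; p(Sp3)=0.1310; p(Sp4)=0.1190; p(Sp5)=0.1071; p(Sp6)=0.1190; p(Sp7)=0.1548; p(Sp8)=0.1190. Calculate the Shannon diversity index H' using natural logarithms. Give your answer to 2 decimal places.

Each pᵢ ln pᵢ term (working shown to 4 dp, full precision carried): 0.1549×(-1.8650)=-0.2889, 0.0952×(-2.3518)=-0.2239, 0.131×(-2.0326)=-0.2663, 0.119×(-2.1286)=-0.2533, 0.1071×(-2.2340)=-0.2393, 0.119×(-2.1286)=-0.2533, 0.1548×(-1.8656)=-0.2888, 0.119×(-2.1286)=-0.2533.
Sum = -2.0670, so H' = 2.07.

2.07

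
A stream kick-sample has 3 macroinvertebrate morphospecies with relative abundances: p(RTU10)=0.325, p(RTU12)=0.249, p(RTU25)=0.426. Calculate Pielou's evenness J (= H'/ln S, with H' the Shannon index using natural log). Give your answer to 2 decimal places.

H' = −Σ pᵢ ln pᵢ = −((-0.3653) + (-0.3462) + (-0.3635)) = 1.0750 (working shown to 4 dp, full precision carried).
With S = 3 species, ln S = 1.0986, so J = 1.0750/1.0986 = 0.9785, i.e. 0.98 to 2 decimal places.

0.98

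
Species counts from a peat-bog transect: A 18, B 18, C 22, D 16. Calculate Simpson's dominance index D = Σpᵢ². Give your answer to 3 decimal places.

Total N = 18+18+22+16 = 74, so the proportions are 0.24324, 0.24324, 0.2973, 0.21622 (working shown to 5 dp, full precision carried).
D = 0.24324² + 0.24324² + 0.2973² + 0.21622² = 0.05917 + 0.05917 + 0.08839 + 0.04675 = 0.25347.
To 3 decimal places, D = 0.253.

0.253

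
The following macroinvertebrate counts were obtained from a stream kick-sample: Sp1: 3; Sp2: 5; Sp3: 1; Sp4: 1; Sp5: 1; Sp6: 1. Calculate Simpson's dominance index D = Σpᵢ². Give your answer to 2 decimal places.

Total N = 3+5+1+1+1+1 = 12, so the proportions are 0.25, 0.4167, 0.0833, 0.0833, 0.0833, 0.0833 (working shown to 4 dp, full precision carried).
D = 0.25² + 0.4167² + 0.0833² + 0.0833² + 0.0833² + 0.0833² = 0.0625 + 0.1736 + 0.0069 + 0.0069 + 0.0069 + 0.0069 = 0.2639.
To 2 decimal places, D = 0.26.

0.26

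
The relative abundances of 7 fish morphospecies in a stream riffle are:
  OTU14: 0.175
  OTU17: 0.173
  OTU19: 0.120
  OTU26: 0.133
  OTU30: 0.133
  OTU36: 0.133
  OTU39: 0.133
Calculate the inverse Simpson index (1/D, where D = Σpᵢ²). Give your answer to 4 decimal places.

D = 0.175² + 0.173² + 0.12² + 0.133² + 0.133² + 0.133² + 0.133² = 0.03062500 + 0.02992900 + 0.01440000 + 0.01768900 + 0.01768900 + 0.01768900 + 0.01768900 = 0.14571000 (working shown to 8 dp, full precision carried).
So 1/D = 6.862947, i.e. 6.8629 to 4 decimal places.

6.8629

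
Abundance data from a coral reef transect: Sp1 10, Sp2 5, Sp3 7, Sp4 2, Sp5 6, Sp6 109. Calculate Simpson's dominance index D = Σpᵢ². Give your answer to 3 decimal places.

Total N = 10+5+7+2+6+109 = 139, so the proportions are 0.07194, 0.03597, 0.05036, 0.01439, 0.04317, 0.78417 (working shown to 5 dp, full precision carried).
D = 0.07194² + 0.03597² + 0.05036² + 0.01439² + 0.04317² + 0.78417² = 0.00518 + 0.00129 + 0.00254 + 0.00021 + 0.00186 + 0.61493 = 0.62600.
To 3 decimal places, D = 0.626.

0.626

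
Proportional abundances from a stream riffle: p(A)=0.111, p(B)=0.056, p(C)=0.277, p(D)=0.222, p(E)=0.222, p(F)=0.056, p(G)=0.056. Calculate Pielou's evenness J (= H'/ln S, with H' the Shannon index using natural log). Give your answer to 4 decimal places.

0.9004

H' = −Σ pᵢ ln pᵢ = −((-0.244003) + (-0.161415) + (-0.355595) + (-0.334127) + (-0.334127) + (-0.161415) + (-0.161415)) = 1.752097 (working shown to 6 dp, full precision carried).
With S = 7 species, ln S = 1.945910, so J = 1.752097/1.945910 = 0.900400, i.e. 0.9004 to 4 decimal places.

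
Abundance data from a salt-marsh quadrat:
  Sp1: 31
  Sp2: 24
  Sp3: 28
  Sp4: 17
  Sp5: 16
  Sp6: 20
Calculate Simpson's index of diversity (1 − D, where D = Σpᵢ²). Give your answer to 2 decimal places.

Total N = 31+24+28+17+16+20 = 136, so the proportions are 0.2279, 0.1765, 0.2059, 0.125, 0.1176, 0.1471 (working shown to 4 dp, full precision carried).
D = 0.2279² + 0.1765² + 0.2059² + 0.125² + 0.1176² + 0.1471² = 0.0520 + 0.0311 + 0.0424 + 0.0156 + 0.0138 + 0.0216 = 0.1766.
So 1 − D = 0.8234, i.e. 0.82 to 2 decimal places.

0.82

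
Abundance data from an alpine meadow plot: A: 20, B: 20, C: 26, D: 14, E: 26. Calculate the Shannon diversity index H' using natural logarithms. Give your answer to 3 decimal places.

1.586

Total N = 20+20+26+14+26 = 106, so the proportions are 0.18868, 0.18868, 0.24528, 0.13208, 0.24528 (working shown to 5 dp, full precision carried).
Each pᵢ ln pᵢ term: 0.18868×(-1.66771)=-0.31466, 0.18868×(-1.66771)=-0.31466, 0.24528×(-1.40534)=-0.34471, 0.13208×(-2.02438)=-0.26737, 0.24528×(-1.40534)=-0.34471.
Sum = -1.58611, so H' = 1.586.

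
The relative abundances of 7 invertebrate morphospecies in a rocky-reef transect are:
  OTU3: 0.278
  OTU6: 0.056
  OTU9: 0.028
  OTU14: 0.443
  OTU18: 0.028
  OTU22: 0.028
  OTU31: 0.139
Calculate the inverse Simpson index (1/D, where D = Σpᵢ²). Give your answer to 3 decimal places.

3.352

D = 0.278² + 0.056² + 0.028² + 0.443² + 0.028² + 0.028² + 0.139² = 0.0772840 + 0.0031360 + 0.0007840 + 0.1962490 + 0.0007840 + 0.0007840 + 0.0193210 = 0.2983420 (working shown to 7 dp, full precision carried).
So 1/D = 3.35186, i.e. 3.352 to 3 decimal places.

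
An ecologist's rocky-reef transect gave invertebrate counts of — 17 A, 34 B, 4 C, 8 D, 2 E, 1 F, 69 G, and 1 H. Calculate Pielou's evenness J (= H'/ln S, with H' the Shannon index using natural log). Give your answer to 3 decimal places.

0.652

Total N = 17+34+4+8+2+1+69+1 = 136, so the proportions are 0.125, 0.25, 0.02941, 0.05882, 0.01471, 0.00735, 0.50735, 0.00735 (working shown to 5 dp, full precision carried).
H' = −Σ pᵢ ln pᵢ = −((-0.25993) + (-0.34657) + (-0.10372) + (-0.16666) + (-0.06205) + (-0.03612) + (-0.34426) + (-0.03612)) = 1.35544.
With S = 8 species, ln S = 2.07944, so J = 1.35544/2.07944 = 0.65183, i.e. 0.652 to 3 decimal places.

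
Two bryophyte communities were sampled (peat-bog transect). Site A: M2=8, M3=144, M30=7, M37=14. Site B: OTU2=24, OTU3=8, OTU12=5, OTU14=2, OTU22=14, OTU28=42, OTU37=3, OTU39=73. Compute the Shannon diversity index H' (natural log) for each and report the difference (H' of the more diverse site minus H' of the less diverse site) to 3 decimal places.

0.930

Site A: N=173, proportions 0.04624, 0.83237, 0.04046, 0.08092, giving H' = 0.62811 (working shown to 5 dp, full precision carried).
Site B: N=171, proportions 0.14035, 0.04678, 0.02924, 0.0117, 0.08187, 0.24561, 0.01754, 0.4269, giving H' = 1.55821.
Difference = |0.62811 − 1.55821| = 0.93010, i.e. 0.930 to 3 decimal places.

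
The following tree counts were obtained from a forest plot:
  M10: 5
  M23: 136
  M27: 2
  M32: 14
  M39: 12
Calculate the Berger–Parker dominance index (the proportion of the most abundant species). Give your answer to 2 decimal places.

0.80

Total N = 5+136+2+14+12 = 169, so the proportions are 0.0296, 0.8047, 0.0118, 0.0828, 0.071 (working shown to 4 dp, full precision carried).
The largest proportion is 0.8047, i.e. d = 0.80 to 2 decimal places.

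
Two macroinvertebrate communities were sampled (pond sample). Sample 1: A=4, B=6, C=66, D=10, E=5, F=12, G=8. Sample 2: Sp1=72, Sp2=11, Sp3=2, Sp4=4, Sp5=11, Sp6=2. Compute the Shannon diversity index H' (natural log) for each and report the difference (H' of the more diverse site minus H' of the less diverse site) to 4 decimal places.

0.3657

Sample 1: N=111, proportions 0.036036, 0.054054, 0.594595, 0.09009, 0.045045, 0.108108, 0.072072, giving H' = 1.373130 (working shown to 6 dp, full precision carried).
Sample 2: N=102, proportions 0.705882, 0.107843, 0.019608, 0.039216, 0.107843, 0.019608, giving H' = 1.007410.
Difference = |1.373130 − 1.007410| = 0.365720, i.e. 0.3657 to 4 decimal places.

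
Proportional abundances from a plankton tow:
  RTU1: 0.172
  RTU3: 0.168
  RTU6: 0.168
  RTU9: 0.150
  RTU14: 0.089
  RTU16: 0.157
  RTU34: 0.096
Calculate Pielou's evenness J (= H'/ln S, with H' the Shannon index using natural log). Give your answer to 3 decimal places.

0.985

H' = −Σ pᵢ ln pᵢ = −((-0.30276) + (-0.29968) + (-0.29968) + (-0.28457) + (-0.21530) + (-0.29069) + (-0.22497)) = 1.91764 (working shown to 5 dp, full precision carried).
With S = 7 species, ln S = 1.94591, so J = 1.91764/1.94591 = 0.98547, i.e. 0.985 to 3 decimal places.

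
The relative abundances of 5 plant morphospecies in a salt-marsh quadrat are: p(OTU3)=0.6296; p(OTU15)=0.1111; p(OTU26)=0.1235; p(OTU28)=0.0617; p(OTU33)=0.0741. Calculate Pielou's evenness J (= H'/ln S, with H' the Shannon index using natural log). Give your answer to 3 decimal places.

H' = −Σ pᵢ ln pᵢ = −((-0.29130) + (-0.24412) + (-0.25830) + (-0.17186) + (-0.19283)) = 1.15842 (working shown to 5 dp, full precision carried).
With S = 5 species, ln S = 1.60944, so J = 1.15842/1.60944 = 0.71977, i.e. 0.720 to 3 decimal places.

0.720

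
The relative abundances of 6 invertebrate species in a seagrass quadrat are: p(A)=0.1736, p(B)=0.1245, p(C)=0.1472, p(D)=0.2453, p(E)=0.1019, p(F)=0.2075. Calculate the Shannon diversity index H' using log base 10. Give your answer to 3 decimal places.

Each pᵢ log₁₀ pᵢ term (working shown to 5 dp, full precision carried): 0.1736×(-0.76045)=-0.13201, 0.1245×(-0.90483)=-0.11265, 0.1472×(-0.83209)=-0.12248, 0.2453×(-0.61030)=-0.14971, 0.1019×(-0.99183)=-0.10107, 0.2075×(-0.68298)=-0.14172.
Sum = -0.75964, so H' = 0.760.

0.760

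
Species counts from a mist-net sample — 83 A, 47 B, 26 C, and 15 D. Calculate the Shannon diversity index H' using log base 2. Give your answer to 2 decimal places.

Total N = 83+47+26+15 = 171, so the proportions are 0.4854, 0.2749, 0.152, 0.0877 (working shown to 4 dp, full precision carried).
Each pᵢ log₂ pᵢ term: 0.4854×(-1.0428)=-0.5062, 0.2749×(-1.8633)=-0.5121, 0.152×(-2.7174)=-0.4132, 0.0877×(-3.5110)=-0.3080.
Sum = -1.7394, so H' = 1.74.

1.74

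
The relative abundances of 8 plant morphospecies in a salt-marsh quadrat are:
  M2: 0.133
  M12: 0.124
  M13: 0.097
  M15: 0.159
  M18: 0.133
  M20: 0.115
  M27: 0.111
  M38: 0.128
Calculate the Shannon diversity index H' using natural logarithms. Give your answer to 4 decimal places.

2.0700

Each pᵢ ln pᵢ term (working shown to 6 dp, full precision carried): 0.133×(-2.017406)=-0.268315, 0.124×(-2.087474)=-0.258847, 0.097×(-2.333044)=-0.226305, 0.159×(-1.838851)=-0.292377, 0.133×(-2.017406)=-0.268315, 0.115×(-2.162823)=-0.248725, 0.111×(-2.198225)=-0.244003, 0.128×(-2.055725)=-0.263133.
Sum = -2.070020, so H' = 2.0700.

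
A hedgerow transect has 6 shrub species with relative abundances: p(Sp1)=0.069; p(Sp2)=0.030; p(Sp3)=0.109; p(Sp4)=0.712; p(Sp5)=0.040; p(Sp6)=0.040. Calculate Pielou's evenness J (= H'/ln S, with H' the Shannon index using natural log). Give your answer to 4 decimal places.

0.5752

H' = −Σ pᵢ ln pᵢ = −((-0.184482) + (-0.105197) + (-0.241588) + (-0.241850) + (-0.128755) + (-0.128755)) = 1.030627 (working shown to 6 dp, full precision carried).
With S = 6 species, ln S = 1.791759, so J = 1.030627/1.791759 = 0.575204, i.e. 0.5752 to 4 decimal places.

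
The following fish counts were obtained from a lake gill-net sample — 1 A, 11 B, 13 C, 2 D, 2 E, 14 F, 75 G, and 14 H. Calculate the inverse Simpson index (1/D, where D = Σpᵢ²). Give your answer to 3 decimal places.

Total N = 1+11+13+2+2+14+75+14 = 132, so the proportions are 0.007576, 0.083333, 0.098485, 0.015152, 0.015152, 0.106061, 0.568182, 0.106061 (working shown to 6 dp, full precision carried).
D = 0.007576² + 0.083333² + 0.098485² + 0.015152² + 0.015152² + 0.106061² + 0.568182² + 0.106061² = 0.000057 + 0.006944 + 0.009699 + 0.000230 + 0.000230 + 0.011249 + 0.322831 + 0.011249 = 0.362489.
So 1/D = 2.75871, i.e. 2.759 to 3 decimal places.

2.759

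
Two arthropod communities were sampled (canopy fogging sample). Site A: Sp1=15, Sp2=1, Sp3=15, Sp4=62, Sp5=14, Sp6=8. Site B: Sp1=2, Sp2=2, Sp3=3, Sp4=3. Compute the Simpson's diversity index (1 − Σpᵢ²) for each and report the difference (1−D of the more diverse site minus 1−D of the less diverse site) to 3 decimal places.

Site A: N=115, proportions 0.13043, 0.0087, 0.13043, 0.53913, 0.12174, 0.06957, giving 1−D = 0.65558 (working shown to 5 dp, full precision carried).
Site B: N=10, proportions 0.2, 0.2, 0.3, 0.3, giving 1−D = 0.74000.
Difference = |0.65558 − 0.74000| = 0.08442, i.e. 0.084 to 3 decimal places.

0.084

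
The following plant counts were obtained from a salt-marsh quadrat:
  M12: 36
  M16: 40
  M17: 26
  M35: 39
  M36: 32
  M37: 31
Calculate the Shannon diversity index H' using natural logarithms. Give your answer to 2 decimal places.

Total N = 36+40+26+39+32+31 = 204, so the proportions are 0.1765, 0.1961, 0.1275, 0.1912, 0.1569, 0.152 (working shown to 4 dp, full precision carried).
Each pᵢ ln pᵢ term: 0.1765×(-1.7346)=-0.3061, 0.1961×(-1.6292)=-0.3195, 0.1275×(-2.0600)=-0.2626, 0.1912×(-1.6546)=-0.3163, 0.1569×(-1.8524)=-0.2906, 0.152×(-1.8841)=-0.2863.
Sum = -1.7813, so H' = 1.78.

1.78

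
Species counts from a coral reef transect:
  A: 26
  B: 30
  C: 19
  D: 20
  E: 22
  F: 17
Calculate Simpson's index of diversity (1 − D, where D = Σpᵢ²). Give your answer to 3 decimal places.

0.827

Total N = 26+30+19+20+22+17 = 134, so the proportions are 0.19403, 0.22388, 0.14179, 0.14925, 0.16418, 0.12687 (working shown to 5 dp, full precision carried).
D = 0.19403² + 0.22388² + 0.14179² + 0.14925² + 0.16418² + 0.12687² = 0.03765 + 0.05012 + 0.02010 + 0.02228 + 0.02695 + 0.01609 = 0.17320.
So 1 − D = 0.82680, i.e. 0.827 to 3 decimal places.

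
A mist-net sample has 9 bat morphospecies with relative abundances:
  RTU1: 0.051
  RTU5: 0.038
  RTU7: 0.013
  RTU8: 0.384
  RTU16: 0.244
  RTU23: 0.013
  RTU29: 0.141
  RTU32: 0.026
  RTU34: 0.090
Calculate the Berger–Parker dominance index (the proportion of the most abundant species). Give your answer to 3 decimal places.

0.384

The largest proportion is 0.384, i.e. d = 0.384 to 3 decimal places.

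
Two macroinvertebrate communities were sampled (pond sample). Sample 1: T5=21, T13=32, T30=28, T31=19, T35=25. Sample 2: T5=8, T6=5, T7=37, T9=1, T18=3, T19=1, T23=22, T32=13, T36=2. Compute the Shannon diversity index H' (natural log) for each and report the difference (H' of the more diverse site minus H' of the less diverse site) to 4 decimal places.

0.0569

Sample 1: N=125, proportions 0.168, 0.256, 0.224, 0.152, 0.2, giving H' = 1.591862 (working shown to 6 dp, full precision carried).
Sample 2: N=92, proportions 0.086957, 0.054348, 0.402174, 0.01087, 0.032609, 0.01087, 0.23913, 0.141304, 0.021739, giving H' = 1.648788.
Difference = |1.591862 − 1.648788| = 0.056926, i.e. 0.0569 to 4 decimal places.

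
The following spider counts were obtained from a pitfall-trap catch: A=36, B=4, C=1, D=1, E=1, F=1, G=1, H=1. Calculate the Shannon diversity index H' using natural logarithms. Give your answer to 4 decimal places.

Total N = 36+4+1+1+1+1+1+1 = 46, so the proportions are 0.782609, 0.086957, 0.021739, 0.021739, 0.021739, 0.021739, 0.021739, 0.021739 (working shown to 6 dp, full precision carried).
Each pᵢ ln pᵢ term: 0.782609×(-0.245122)=-0.191835, 0.086957×(-2.442347)=-0.212378, 0.021739×(-3.828641)=-0.083231, 0.021739×(-3.828641)=-0.083231, 0.021739×(-3.828641)=-0.083231, 0.021739×(-3.828641)=-0.083231, 0.021739×(-3.828641)=-0.083231, 0.021739×(-3.828641)=-0.083231.
Sum = -0.903601, so H' = 0.9036.

0.9036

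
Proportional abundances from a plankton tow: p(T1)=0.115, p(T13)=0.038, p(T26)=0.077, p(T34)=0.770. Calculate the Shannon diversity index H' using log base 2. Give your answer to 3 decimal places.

Each pᵢ log₂ pᵢ term (working shown to 5 dp, full precision carried): 0.115×(-3.12029)=-0.35883, 0.038×(-4.71786)=-0.17928, 0.077×(-3.69900)=-0.28482, 0.77×(-0.37707)=-0.29034.
Sum = -1.11328, so H' = 1.113.

1.113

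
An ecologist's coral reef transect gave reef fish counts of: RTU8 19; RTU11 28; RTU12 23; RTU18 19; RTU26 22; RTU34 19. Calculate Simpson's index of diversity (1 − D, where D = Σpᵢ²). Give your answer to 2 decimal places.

0.83

Total N = 19+28+23+19+22+19 = 130, so the proportions are 0.1462, 0.2154, 0.1769, 0.1462, 0.1692, 0.1462 (working shown to 4 dp, full precision carried).
D = 0.1462² + 0.2154² + 0.1769² + 0.1462² + 0.1692² + 0.1462² = 0.0214 + 0.0464 + 0.0313 + 0.0214 + 0.0286 + 0.0214 = 0.1704.
So 1 − D = 0.8296, i.e. 0.83 to 2 decimal places.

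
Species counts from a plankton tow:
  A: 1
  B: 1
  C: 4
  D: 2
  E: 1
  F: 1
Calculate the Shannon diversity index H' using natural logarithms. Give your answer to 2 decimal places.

Total N = 1+1+4+2+1+1 = 10, so the proportions are 0.1, 0.1, 0.4, 0.2, 0.1, 0.1 (working shown to 4 dp, full precision carried).
Each pᵢ ln pᵢ term: 0.1×(-2.3026)=-0.2303, 0.1×(-2.3026)=-0.2303, 0.4×(-0.9163)=-0.3665, 0.2×(-1.6094)=-0.3219, 0.1×(-2.3026)=-0.2303, 0.1×(-2.3026)=-0.2303.
Sum = -1.6094, so H' = 1.61.

1.61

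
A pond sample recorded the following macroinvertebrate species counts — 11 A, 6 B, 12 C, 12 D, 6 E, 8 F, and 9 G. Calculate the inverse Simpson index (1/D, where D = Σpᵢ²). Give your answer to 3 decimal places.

6.543

Total N = 11+6+12+12+6+8+9 = 64, so the proportions are 0.171875, 0.09375, 0.1875, 0.1875, 0.09375, 0.125, 0.140625 (working shown to 7 dp, full precision carried).
D = 0.171875² + 0.09375² + 0.1875² + 0.1875² + 0.09375² + 0.125² + 0.140625² = 0.0295410 + 0.0087891 + 0.0351562 + 0.0351562 + 0.0087891 + 0.0156250 + 0.0197754 = 0.1528320.
So 1/D = 6.54313, i.e. 6.543 to 3 decimal places.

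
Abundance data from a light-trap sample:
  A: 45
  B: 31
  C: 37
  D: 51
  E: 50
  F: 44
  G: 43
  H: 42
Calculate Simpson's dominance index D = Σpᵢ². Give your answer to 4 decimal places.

0.1275

Total N = 45+31+37+51+50+44+43+42 = 343, so the proportions are 0.131195, 0.090379, 0.107872, 0.148688, 0.145773, 0.12828, 0.125364, 0.122449 (working shown to 6 dp, full precision carried).
D = 0.131195² + 0.090379² + 0.107872² + 0.148688² + 0.145773² + 0.12828² + 0.125364² + 0.122449² = 0.017212 + 0.008168 + 0.011636 + 0.022108 + 0.021250 + 0.016456 + 0.015716 + 0.014994 = 0.127540.
To 4 decimal places, D = 0.1275.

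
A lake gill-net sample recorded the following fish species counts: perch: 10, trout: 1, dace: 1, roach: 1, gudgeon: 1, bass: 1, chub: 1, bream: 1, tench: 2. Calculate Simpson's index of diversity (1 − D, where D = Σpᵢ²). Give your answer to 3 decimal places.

Total N = 10+1+1+1+1+1+1+1+2 = 19, so the proportions are 0.52632, 0.05263, 0.05263, 0.05263, 0.05263, 0.05263, 0.05263, 0.05263, 0.10526 (working shown to 5 dp, full precision carried).
D = 0.52632² + 0.05263² + 0.05263² + 0.05263² + 0.05263² + 0.05263² + 0.05263² + 0.05263² + 0.10526² = 0.27701 + 0.00277 + 0.00277 + 0.00277 + 0.00277 + 0.00277 + 0.00277 + 0.00277 + 0.01108 = 0.30748.
So 1 − D = 0.69252, i.e. 0.693 to 3 decimal places.

0.693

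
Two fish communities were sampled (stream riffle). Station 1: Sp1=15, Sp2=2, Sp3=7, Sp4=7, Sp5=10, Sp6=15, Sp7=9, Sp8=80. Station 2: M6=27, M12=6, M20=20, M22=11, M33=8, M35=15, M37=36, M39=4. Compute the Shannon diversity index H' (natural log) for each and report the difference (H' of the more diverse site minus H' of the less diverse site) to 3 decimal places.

0.363

Station 1: N=145, proportions 0.10345, 0.01379, 0.04828, 0.04828, 0.06897, 0.10345, 0.06207, 0.55172, giving H' = 1.50616 (working shown to 5 dp, full precision carried).
Station 2: N=127, proportions 0.2126, 0.04724, 0.15748, 0.08661, 0.06299, 0.11811, 0.28346, 0.0315, giving H' = 1.86909.
Difference = |1.50616 − 1.86909| = 0.36293, i.e. 0.363 to 3 decimal places.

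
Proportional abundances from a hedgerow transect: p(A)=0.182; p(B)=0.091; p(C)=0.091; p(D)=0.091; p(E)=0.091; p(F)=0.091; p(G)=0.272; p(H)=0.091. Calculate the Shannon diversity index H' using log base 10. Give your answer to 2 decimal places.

Each pᵢ log₁₀ pᵢ term (working shown to 4 dp, full precision carried): 0.182×(-0.7399)=-0.1347, 0.091×(-1.0410)=-0.0947, 0.091×(-1.0410)=-0.0947, 0.091×(-1.0410)=-0.0947, 0.091×(-1.0410)=-0.0947, 0.091×(-1.0410)=-0.0947, 0.272×(-0.5654)=-0.1538, 0.091×(-1.0410)=-0.0947.
Sum = -0.8568, so H' = 0.86.

0.86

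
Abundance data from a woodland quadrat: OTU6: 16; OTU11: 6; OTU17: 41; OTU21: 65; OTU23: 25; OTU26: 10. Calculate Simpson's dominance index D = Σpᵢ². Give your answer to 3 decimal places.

0.261

Total N = 16+6+41+65+25+10 = 163, so the proportions are 0.09816, 0.03681, 0.25153, 0.39877, 0.15337, 0.06135 (working shown to 5 dp, full precision carried).
D = 0.09816² + 0.03681² + 0.25153² + 0.39877² + 0.15337² + 0.06135² = 0.00964 + 0.00135 + 0.06327 + 0.15902 + 0.02352 + 0.00376 = 0.26057.
To 3 decimal places, D = 0.261.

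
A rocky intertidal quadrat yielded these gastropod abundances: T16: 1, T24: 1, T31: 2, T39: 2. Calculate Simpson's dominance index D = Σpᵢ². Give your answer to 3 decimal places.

Total N = 1+1+2+2 = 6, so the proportions are 0.16667, 0.16667, 0.33333, 0.33333 (working shown to 5 dp, full precision carried).
D = 0.16667² + 0.16667² + 0.33333² + 0.33333² = 0.02778 + 0.02778 + 0.11111 + 0.11111 = 0.27778.
To 3 decimal places, D = 0.278.

0.278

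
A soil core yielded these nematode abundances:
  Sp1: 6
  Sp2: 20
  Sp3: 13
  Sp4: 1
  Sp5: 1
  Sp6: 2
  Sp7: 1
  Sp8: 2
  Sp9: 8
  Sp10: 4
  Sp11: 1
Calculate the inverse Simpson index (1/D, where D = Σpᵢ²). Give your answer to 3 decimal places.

4.994

Total N = 6+20+13+1+1+2+1+2+8+4+1 = 59, so the proportions are 0.1016949, 0.3389831, 0.220339, 0.0169492, 0.0169492, 0.0338983, 0.0169492, 0.0338983, 0.1355932, 0.0677966, 0.0169492 (working shown to 7 dp, full precision carried).
D = 0.1016949² + 0.3389831² + 0.220339² + 0.0169492² + 0.0169492² + 0.0338983² + 0.0169492² + 0.0338983² + 0.1355932² + 0.0677966² + 0.0169492² = 0.0103419 + 0.1149095 + 0.0485493 + 0.0002873 + 0.0002873 + 0.0011491 + 0.0002873 + 0.0011491 + 0.0183855 + 0.0045964 + 0.0002873 = 0.2002298.
So 1/D = 4.99426, i.e. 4.994 to 3 decimal places.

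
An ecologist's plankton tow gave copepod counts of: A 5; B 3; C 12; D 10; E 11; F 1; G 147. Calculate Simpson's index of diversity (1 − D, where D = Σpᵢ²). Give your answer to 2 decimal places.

0.38

Total N = 5+3+12+10+11+1+147 = 189, so the proportions are 0.0265, 0.0159, 0.0635, 0.0529, 0.0582, 0.0053, 0.7778 (working shown to 4 dp, full precision carried).
D = 0.0265² + 0.0159² + 0.0635² + 0.0529² + 0.0582² + 0.0053² + 0.7778² = 0.0007 + 0.0003 + 0.0040 + 0.0028 + 0.0034 + 0.0000 + 0.6049 = 0.6161.
So 1 − D = 0.3839, i.e. 0.38 to 2 decimal places.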